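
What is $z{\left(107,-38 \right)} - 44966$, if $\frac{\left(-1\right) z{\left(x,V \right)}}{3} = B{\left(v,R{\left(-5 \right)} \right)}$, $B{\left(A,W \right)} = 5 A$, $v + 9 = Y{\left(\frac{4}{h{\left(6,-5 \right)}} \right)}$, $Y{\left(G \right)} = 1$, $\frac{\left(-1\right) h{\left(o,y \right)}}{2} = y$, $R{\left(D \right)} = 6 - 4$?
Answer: $-44846$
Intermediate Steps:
$R{\left(D \right)} = 2$ ($R{\left(D \right)} = 6 - 4 = 2$)
$h{\left(o,y \right)} = - 2 y$
$v = -8$ ($v = -9 + 1 = -8$)
$z{\left(x,V \right)} = 120$ ($z{\left(x,V \right)} = - 3 \cdot 5 \left(-8\right) = \left(-3\right) \left(-40\right) = 120$)
$z{\left(107,-38 \right)} - 44966 = 120 - 44966 = -44846$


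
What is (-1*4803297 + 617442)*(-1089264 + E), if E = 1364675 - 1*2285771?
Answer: 8415075457800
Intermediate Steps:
E = -921096 (E = 1364675 - 2285771 = -921096)
(-1*4803297 + 617442)*(-1089264 + E) = (-1*4803297 + 617442)*(-1089264 - 921096) = (-4803297 + 617442)*(-2010360) = -4185855*(-2010360) = 8415075457800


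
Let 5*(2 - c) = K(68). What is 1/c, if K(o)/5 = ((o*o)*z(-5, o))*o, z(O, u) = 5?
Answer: -1/1572158 ≈ -6.3607e-7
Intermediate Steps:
K(o) = 25*o³ (K(o) = 5*(((o*o)*5)*o) = 5*((o²*5)*o) = 5*((5*o²)*o) = 5*(5*o³) = 25*o³)
c = -1572158 (c = 2 - 5*68³ = 2 - 5*314432 = 2 - ⅕*7860800 = 2 - 1572160 = -1572158)
1/c = 1/(-1572158) = -1/1572158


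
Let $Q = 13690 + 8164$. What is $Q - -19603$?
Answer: $41457$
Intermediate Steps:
$Q = 21854$
$Q - -19603 = 21854 - -19603 = 21854 + 19603 = 41457$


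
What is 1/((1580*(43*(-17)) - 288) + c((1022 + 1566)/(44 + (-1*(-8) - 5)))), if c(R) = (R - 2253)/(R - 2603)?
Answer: -119753/138346705501 ≈ -8.6560e-7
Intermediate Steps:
c(R) = (-2253 + R)/(-2603 + R)
1/((1580*(43*(-17)) - 288) + c((1022 + 1566)/(44 + (-1*(-8) - 5)))) = 1/((1580*(43*(-17)) - 288) + (-2253 + (1022 + 1566)/(44 + (-1*(-8) - 5)))/(-2603 + (1022 + 1566)/(44 + (-1*(-8) - 5)))) = 1/((1580*(-731) - 288) + (-2253 + 2588/(44 + (8 - 5)))/(-2603 + 2588/(44 + (8 - 5)))) = 1/((-1154980 - 288) + (-2253 + 2588/(44 + 3))/(-2603 + 2588/(44 + 3))) = 1/(-1155268 + (-2253 + 2588/47)/(-2603 + 2588/47)) = 1/(-1155268 - 103303/47/(-119753/47)) = 1/(-1155268 - 47/119753*(-103303/47)) = 1/(-1155268 + 103303/119753) = 1/(-138346705501/119753) = -119753/138346705501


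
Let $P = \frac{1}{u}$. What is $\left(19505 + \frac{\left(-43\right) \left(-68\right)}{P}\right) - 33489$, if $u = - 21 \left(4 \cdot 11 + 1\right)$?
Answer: $-2777164$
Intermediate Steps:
$u = -945$ ($u = - 21 \left(44 + 1\right) = \left(-21\right) 45 = -945$)
$P = - \frac{1}{945}$ ($P = \frac{1}{-945} = - \frac{1}{945} \approx -0.0010582$)
$\left(19505 + \frac{\left(-43\right) \left(-68\right)}{P}\right) - 33489 = \left(19505 + \frac{\left(-43\right) \left(-68\right)}{- \frac{1}{945}}\right) - 33489 = \left(19505 + 2924 \left(-945\right)\right) - 33489 = \left(19505 - 2763180\right) - 33489 = -2743675 - 33489 = -2777164$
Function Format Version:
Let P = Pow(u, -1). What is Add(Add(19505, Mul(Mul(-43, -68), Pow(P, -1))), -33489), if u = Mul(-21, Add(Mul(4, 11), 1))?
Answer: -2777164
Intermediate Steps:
u = -945 (u = Mul(-21, Add(44, 1)) = Mul(-21, 45) = -945)
P = Rational(-1, 945) (P = Pow(-945, -1) = Rational(-1, 945) ≈ -0.0010582)
Add(Add(19505, Mul(Mul(-43, -68), Pow(P, -1))), -33489) = Add(Add(19505, Mul(Mul(-43, -68), Pow(Rational(-1, 945), -1))), -33489) = Add(Add(19505, Mul(2924, -945)), -33489) = Add(Add(19505, -2763180), -33489) = Add(-2743675, -33489) = -2777164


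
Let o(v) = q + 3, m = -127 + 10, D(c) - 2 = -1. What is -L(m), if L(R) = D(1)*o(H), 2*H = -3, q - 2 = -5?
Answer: 0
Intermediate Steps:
q = -3 (q = 2 - 5 = -3)
D(c) = 1 (D(c) = 2 - 1 = 1)
H = -3/2 (H = (½)*(-3) = -3/2 ≈ -1.5000)
m = -117
o(v) = 0 (o(v) = -3 + 3 = 0)
L(R) = 0 (L(R) = 1*0 = 0)
-L(m) = -1*0 = 0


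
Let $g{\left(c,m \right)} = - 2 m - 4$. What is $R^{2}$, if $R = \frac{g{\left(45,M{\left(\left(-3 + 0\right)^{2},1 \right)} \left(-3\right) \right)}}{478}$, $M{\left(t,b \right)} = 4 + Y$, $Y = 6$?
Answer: $\frac{784}{57121} \approx 0.013725$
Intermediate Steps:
$M{\left(t,b \right)} = 10$ ($M{\left(t,b \right)} = 4 + 6 = 10$)
$g{\left(c,m \right)} = -4 - 2 m$
$R = \frac{28}{239}$ ($R = \frac{-4 - 2 \cdot 10 \left(-3\right)}{478} = \left(-4 - -60\right) \frac{1}{478} = \left(-4 + 60\right) \frac{1}{478} = 56 \cdot \frac{1}{478} = \frac{28}{239} \approx 0.11715$)
$R^{2} = \left(\frac{28}{239}\right)^{2} = \frac{784}{57121}$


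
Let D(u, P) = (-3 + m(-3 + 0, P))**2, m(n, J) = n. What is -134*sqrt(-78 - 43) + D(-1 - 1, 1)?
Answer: 36 - 1474*I ≈ 36.0 - 1474.0*I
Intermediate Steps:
D(u, P) = 36 (D(u, P) = (-3 + (-3 + 0))**2 = (-3 - 3)**2 = (-6)**2 = 36)
-134*sqrt(-78 - 43) + D(-1 - 1, 1) = -134*sqrt(-78 - 43) + 36 = -1474*I + 36 = 36 - 1474*I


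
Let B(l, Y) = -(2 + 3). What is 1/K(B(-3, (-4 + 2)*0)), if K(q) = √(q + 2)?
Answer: -I*√3/3 ≈ -0.57735*I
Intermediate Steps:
B(l, Y) = -5 (B(l, Y) = -1*5 = -5)
K(q) = √(2 + q)
1/K(B(-3, (-4 + 2)*0)) = 1/(√(2 - 5)) = 1/(√(-3)) = 1/(I*√3) = -I*√3/3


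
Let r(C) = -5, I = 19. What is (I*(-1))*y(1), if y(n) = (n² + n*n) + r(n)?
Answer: 57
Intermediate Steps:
y(n) = -5 + 2*n² (y(n) = (n² + n*n) - 5 = (n² + n²) - 5 = 2*n² - 5 = -5 + 2*n²)
(I*(-1))*y(1) = (19*(-1))*(-5 + 2*1²) = -19*(-5 + 2*1) = -19*(-5 + 2) = -19*(-3) = 57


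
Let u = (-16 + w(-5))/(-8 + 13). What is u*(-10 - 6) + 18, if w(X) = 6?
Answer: 50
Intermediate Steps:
u = -2 (u = (-16 + 6)/(-8 + 13) = -10/5 = -10*⅕ = -2)
u*(-10 - 6) + 18 = -2*(-10 - 6) + 18 = -2*(-16) + 18 = 32 + 18 = 50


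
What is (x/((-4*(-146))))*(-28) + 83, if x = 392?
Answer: 4687/73 ≈ 64.205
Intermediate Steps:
(x/((-4*(-146))))*(-28) + 83 = (392/((-4*(-146))))*(-28) + 83 = (392/584)*(-28) + 83 = (392*(1/584))*(-28) + 83 = (49/73)*(-28) + 83 = -1372/73 + 83 = 4687/73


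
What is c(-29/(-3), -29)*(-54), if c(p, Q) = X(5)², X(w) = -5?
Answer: -1350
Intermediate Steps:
c(p, Q) = 25 (c(p, Q) = (-5)² = 25)
c(-29/(-3), -29)*(-54) = 25*(-54) = -1350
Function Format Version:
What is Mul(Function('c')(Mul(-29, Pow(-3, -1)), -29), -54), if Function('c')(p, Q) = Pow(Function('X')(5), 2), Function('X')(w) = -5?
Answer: -1350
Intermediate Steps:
Function('c')(p, Q) = 25 (Function('c')(p, Q) = Pow(-5, 2) = 25)
Mul(Function('c')(Mul(-29, Pow(-3, -1)), -29), -54) = Mul(25, -54) = -1350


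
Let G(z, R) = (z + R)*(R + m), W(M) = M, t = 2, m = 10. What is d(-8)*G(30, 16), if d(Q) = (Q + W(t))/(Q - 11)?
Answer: 7176/19 ≈ 377.68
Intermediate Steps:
G(z, R) = (10 + R)*(R + z) (G(z, R) = (z + R)*(R + 10) = (R + z)*(10 + R) = (10 + R)*(R + z))
d(Q) = (2 + Q)/(-11 + Q) (d(Q) = (Q + 2)/(Q - 11) = (2 + Q)/(-11 + Q))
d(-8)*G(30, 16) = ((2 - 8)/(-11 - 8))*(16**2 + 10*16 + 10*30 + 16*30) = (-6/(-19))*(256 + 160 + 300 + 480) = -1/19*(-6)*1196 = (6/19)*1196 = 7176/19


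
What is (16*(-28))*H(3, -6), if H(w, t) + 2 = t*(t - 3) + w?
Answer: -24640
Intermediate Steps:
H(w, t) = -2 + w + t*(-3 + t) (H(w, t) = -2 + (t*(t - 3) + w) = -2 + (t*(-3 + t) + w) = -2 + (w + t*(-3 + t)) = -2 + w + t*(-3 + t))
(16*(-28))*H(3, -6) = (16*(-28))*(-2 + 3 + (-6)**2 - 3*(-6)) = -448*(-2 + 3 + 36 + 18) = -448*55 = -24640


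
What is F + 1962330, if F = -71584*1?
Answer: 1890746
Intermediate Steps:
F = -71584
F + 1962330 = -71584 + 1962330 = 1890746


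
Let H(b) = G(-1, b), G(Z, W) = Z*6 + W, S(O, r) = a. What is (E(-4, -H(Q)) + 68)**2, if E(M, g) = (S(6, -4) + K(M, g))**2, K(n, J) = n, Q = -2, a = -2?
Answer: 10816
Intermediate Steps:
S(O, r) = -2
G(Z, W) = W + 6*Z (G(Z, W) = 6*Z + W = W + 6*Z)
H(b) = -6 + b (H(b) = b + 6*(-1) = b - 6 = -6 + b)
E(M, g) = (-2 + M)**2
(E(-4, -H(Q)) + 68)**2 = ((-2 - 4)**2 + 68)**2 = ((-6)**2 + 68)**2 = (36 + 68)**2 = 104**2 = 10816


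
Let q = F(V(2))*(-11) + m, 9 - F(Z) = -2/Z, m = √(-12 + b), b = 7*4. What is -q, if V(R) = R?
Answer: 106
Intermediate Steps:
b = 28
m = 4 (m = √(-12 + 28) = √16 = 4)
F(Z) = 9 + 2/Z (F(Z) = 9 - (-2)/Z = 9 + 2/Z)
q = -106 (q = (9 + 2/2)*(-11) + 4 = (9 + 2*(½))*(-11) + 4 = (9 + 1)*(-11) + 4 = 10*(-11) + 4 = -110 + 4 = -106)
-q = -1*(-106) = 106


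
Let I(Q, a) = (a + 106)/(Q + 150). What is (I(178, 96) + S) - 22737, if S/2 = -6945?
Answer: -6006727/164 ≈ -36626.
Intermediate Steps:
S = -13890 (S = 2*(-6945) = -13890)
I(Q, a) = (106 + a)/(150 + Q)
(I(178, 96) + S) - 22737 = ((106 + 96)/(150 + 178) - 13890) - 22737 = (202/328 - 13890) - 22737 = ((1/328)*202 - 13890) - 22737 = (101/164 - 13890) - 22737 = -2277859/164 - 22737 = -6006727/164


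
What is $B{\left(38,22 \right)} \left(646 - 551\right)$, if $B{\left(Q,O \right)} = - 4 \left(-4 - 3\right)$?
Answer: $2660$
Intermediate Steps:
$B{\left(Q,O \right)} = 28$ ($B{\left(Q,O \right)} = \left(-4\right) \left(-7\right) = 28$)
$B{\left(38,22 \right)} \left(646 - 551\right) = 28 \left(646 - 551\right) = 28 \cdot 95 = 2660$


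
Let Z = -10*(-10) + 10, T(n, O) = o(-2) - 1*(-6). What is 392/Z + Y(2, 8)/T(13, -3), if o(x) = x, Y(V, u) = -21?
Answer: -371/220 ≈ -1.6864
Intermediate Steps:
T(n, O) = 4 (T(n, O) = -2 - 1*(-6) = -2 + 6 = 4)
Z = 110 (Z = 100 + 10 = 110)
392/Z + Y(2, 8)/T(13, -3) = 392/110 - 21/4 = 392*(1/110) - 21*¼ = 196/55 - 21/4 = -371/220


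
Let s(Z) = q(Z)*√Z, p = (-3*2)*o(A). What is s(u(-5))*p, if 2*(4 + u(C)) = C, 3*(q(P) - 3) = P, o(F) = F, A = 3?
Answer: -15*I*√26/2 ≈ -38.243*I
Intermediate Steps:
q(P) = 3 + P/3
u(C) = -4 + C/2
p = -18 (p = -3*2*3 = -6*3 = -18)
s(Z) = √Z*(3 + Z/3) (s(Z) = (3 + Z/3)*√Z = √Z*(3 + Z/3))
s(u(-5))*p = (√(-4 + (½)*(-5))*(9 + (-4 + (½)*(-5)))/3)*(-18) = (√(-4 - 5/2)*(9 + (-4 - 5/2))/3)*(-18) = (√(-13/2)*(9 - 13/2)/3)*(-18) = ((⅓)*(I*√26/2)*(5/2))*(-18) = (5*I*√26/12)*(-18) = -15*I*√26/2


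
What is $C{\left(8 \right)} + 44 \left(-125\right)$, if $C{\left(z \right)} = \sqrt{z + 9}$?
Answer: $-5500 + \sqrt{17} \approx -5495.9$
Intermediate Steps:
$C{\left(z \right)} = \sqrt{9 + z}$
$C{\left(8 \right)} + 44 \left(-125\right) = \sqrt{9 + 8} + 44 \left(-125\right) = \sqrt{17} - 5500 = -5500 + \sqrt{17}$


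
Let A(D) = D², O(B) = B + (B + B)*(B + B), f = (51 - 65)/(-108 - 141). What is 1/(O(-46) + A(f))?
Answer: 62001/521924614 ≈ 0.00011879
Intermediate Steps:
f = 14/249 (f = -14/(-249) = -14*(-1/249) = 14/249 ≈ 0.056225)
O(B) = B + 4*B² (O(B) = B + (2*B)*(2*B) = B + 4*B²)
1/(O(-46) + A(f)) = 1/(-46*(1 + 4*(-46)) + (14/249)²) = 1/(-46*(1 - 184) + 196/62001) = 1/(-46*(-183) + 196/62001) = 1/(8418 + 196/62001) = 1/(521924614/62001) = 62001/521924614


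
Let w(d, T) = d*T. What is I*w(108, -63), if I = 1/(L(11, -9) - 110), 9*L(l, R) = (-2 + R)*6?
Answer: 5103/88 ≈ 57.989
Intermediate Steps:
w(d, T) = T*d
L(l, R) = -4/3 + 2*R/3 (L(l, R) = ((-2 + R)*6)/9 = (-12 + 6*R)/9 = -4/3 + 2*R/3)
I = -3/352 (I = 1/((-4/3 + (2/3)*(-9)) - 110) = 1/((-4/3 - 6) - 110) = 1/(-22/3 - 110) = 1/(-352/3) = -3/352 ≈ -0.0085227)
I*w(108, -63) = -(-189)*108/352 = -3/352*(-6804) = 5103/88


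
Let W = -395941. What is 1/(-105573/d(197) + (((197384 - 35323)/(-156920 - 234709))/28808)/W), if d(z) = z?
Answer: -51764942084010792/27741016399161935927 ≈ -0.0018660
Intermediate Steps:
1/(-105573/d(197) + (((197384 - 35323)/(-156920 - 234709))/28808)/W) = 1/(-105573/197 + (((197384 - 35323)/(-156920 - 234709))/28808)/(-395941)) = 1/(-105573*1/197 + ((162061/(-391629))*(1/28808))*(-1/395941)) = 1/(-105573/197 + ((162061*(-1/391629))*(1/28808))*(-1/395941)) = 1/(-105573/197 - 9533/23037*1/28808*(-1/395941)) = 1/(-105573/197 - 9533/663649896*(-1/395941)) = 1/(-105573/197 + 9533/262766203472136) = 1/(-27741016399161935927/51764942084010792) = -51764942084010792/27741016399161935927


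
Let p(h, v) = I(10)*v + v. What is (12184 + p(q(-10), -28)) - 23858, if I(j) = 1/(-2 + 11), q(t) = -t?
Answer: -105346/9 ≈ -11705.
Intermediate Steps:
I(j) = 1/9
p(h, v) = 10*v/9 (p(h, v) = v/9 + v = 10*v/9)
(12184 + p(q(-10), -28)) - 23858 = (12184 + (10/9)*(-28)) - 23858 = (12184 - 280/9) - 23858 = 109376/9 - 23858 = -105346/9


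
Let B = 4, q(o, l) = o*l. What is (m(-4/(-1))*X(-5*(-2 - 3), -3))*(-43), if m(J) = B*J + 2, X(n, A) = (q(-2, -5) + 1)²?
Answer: -93654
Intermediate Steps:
q(o, l) = l*o
X(n, A) = 121 (X(n, A) = (-5*(-2) + 1)² = (10 + 1)² = 11² = 121)
m(J) = 2 + 4*J (m(J) = 4*J + 2 = 2 + 4*J)
(m(-4/(-1))*X(-5*(-2 - 3), -3))*(-43) = ((2 + 4*(-4/(-1)))*121)*(-43) = ((2 + 4*(-4*(-1)))*121)*(-43) = ((2 + 4*4)*121)*(-43) = ((2 + 16)*121)*(-43) = (18*121)*(-43) = 2178*(-43) = -93654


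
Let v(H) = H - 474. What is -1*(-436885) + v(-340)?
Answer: 436071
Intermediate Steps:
v(H) = -474 + H
-1*(-436885) + v(-340) = -1*(-436885) + (-474 - 340) = 436885 - 814 = 436071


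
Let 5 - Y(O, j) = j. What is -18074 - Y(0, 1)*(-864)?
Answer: -14618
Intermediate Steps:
Y(O, j) = 5 - j
-18074 - Y(0, 1)*(-864) = -18074 - (5 - 1*1)*(-864) = -18074 - (5 - 1)*(-864) = -18074 - 4*(-864) = -18074 - 1*(-3456) = -18074 + 3456 = -14618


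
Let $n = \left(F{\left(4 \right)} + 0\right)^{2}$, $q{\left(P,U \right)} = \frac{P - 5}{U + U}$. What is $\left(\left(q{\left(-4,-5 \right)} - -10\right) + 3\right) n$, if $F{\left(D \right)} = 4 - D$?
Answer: $0$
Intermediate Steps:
$q{\left(P,U \right)} = \frac{-5 + P}{2 U}$
$n = 0$ ($n = \left(\left(4 - 4\right) + 0\right)^{2} = \left(0 + 0\right)^{2} = 0^{2} = 0$)
$\left(\left(q{\left(-4,-5 \right)} - -10\right) + 3\right) n = \left(\left(\frac{-5 - 4}{2 \left(-5\right)} - -10\right) + 3\right) 0 = \left(\left(\frac{1}{2} \left(- \frac{1}{5}\right) \left(-9\right) + 10\right) + 3\right) 0 = \left(\left(\frac{9}{10} + 10\right) + 3\right) 0 = \left(\frac{109}{10} + 3\right) 0 = \frac{139}{10} \cdot 0 = 0$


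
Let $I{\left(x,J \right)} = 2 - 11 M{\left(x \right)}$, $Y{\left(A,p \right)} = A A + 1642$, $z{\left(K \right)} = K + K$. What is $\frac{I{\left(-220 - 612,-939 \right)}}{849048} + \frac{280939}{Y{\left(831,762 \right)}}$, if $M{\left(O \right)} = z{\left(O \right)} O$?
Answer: $- \frac{5151488783953}{293856786372} \approx -17.531$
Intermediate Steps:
$z{\left(K \right)} = 2 K$
$Y{\left(A,p \right)} = 1642 + A^{2}$ ($Y{\left(A,p \right)} = A^{2} + 1642 = 1642 + A^{2}$)
$M{\left(O \right)} = 2 O^{2}$ ($M{\left(O \right)} = 2 O O = 2 O^{2}$)
$I{\left(x,J \right)} = 2 - 22 x^{2}$ ($I{\left(x,J \right)} = 2 - 11 \cdot 2 x^{2} = 2 - 22 x^{2}$)
$\frac{I{\left(-220 - 612,-939 \right)}}{849048} + \frac{280939}{Y{\left(831,762 \right)}} = \frac{2 - 22 \left(-220 - 612\right)^{2}}{849048} + \frac{280939}{1642 + 831^{2}} = \left(2 - 22 \left(-220 - 612\right)^{2}\right) \frac{1}{849048} + \frac{280939}{1642 + 690561} = \left(2 - 22 \left(-832\right)^{2}\right) \frac{1}{849048} + \frac{280939}{692203} = \left(2 - 15228928\right) \frac{1}{849048} + 280939 \cdot \frac{1}{692203} = \left(2 - 15228928\right) \frac{1}{849048} + \frac{280939}{692203} = \left(-15228926\right) \frac{1}{849048} + \frac{280939}{692203} = - \frac{7614463}{424524} + \frac{280939}{692203} = - \frac{5151488783953}{293856786372}$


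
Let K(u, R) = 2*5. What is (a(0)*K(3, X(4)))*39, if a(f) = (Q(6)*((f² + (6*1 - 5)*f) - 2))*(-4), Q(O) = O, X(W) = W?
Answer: 18720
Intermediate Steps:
K(u, R) = 10
a(f) = 48 - 24*f - 24*f² (a(f) = (6*((f² + (6*1 - 5)*f) - 2))*(-4) = (6*((f² + (6 - 5)*f) - 2))*(-4) = (6*((f² + 1*f) - 2))*(-4) = (6*((f² + f) - 2))*(-4) = (6*((f + f²) - 2))*(-4) = (6*(-2 + f + f²))*(-4) = (-12 + 6*f + 6*f²)*(-4) = 48 - 24*f - 24*f²)
(a(0)*K(3, X(4)))*39 = ((48 - 24*0 - 24*0²)*10)*39 = ((48 + 0 - 24*0)*10)*39 = ((48 + 0 + 0)*10)*39 = (48*10)*39 = 480*39 = 18720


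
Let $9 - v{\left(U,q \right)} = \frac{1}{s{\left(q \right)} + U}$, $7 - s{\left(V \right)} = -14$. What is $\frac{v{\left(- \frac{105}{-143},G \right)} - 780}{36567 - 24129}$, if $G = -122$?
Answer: $- \frac{2396411}{38657304} \approx -0.061991$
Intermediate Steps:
$s{\left(V \right)} = 21$ ($s{\left(V \right)} = 7 - -14 = 7 + 14 = 21$)
$v{\left(U,q \right)} = 9 - \frac{1}{21 + U}$
$\frac{v{\left(- \frac{105}{-143},G \right)} - 780}{36567 - 24129} = \frac{\frac{188 + 9 \left(- \frac{105}{-143}\right)}{21 - \frac{105}{-143}} - 780}{36567 - 24129} = \frac{\frac{188 + 9 \left(\left(-105\right) \left(- \frac{1}{143}\right)\right)}{21 - - \frac{105}{143}} - 780}{12438} = \left(\frac{188 + 9 \cdot \frac{105}{143}}{21 + \frac{105}{143}} - 780\right) \frac{1}{12438} = \left(\frac{188 + \frac{945}{143}}{\frac{3108}{143}} - 780\right) \frac{1}{12438} = \left(\frac{143}{3108} \cdot \frac{27829}{143} - 780\right) \frac{1}{12438} = \left(\frac{27829}{3108} - 780\right) \frac{1}{12438} = \left(- \frac{2396411}{3108}\right) \frac{1}{12438} = - \frac{2396411}{38657304}$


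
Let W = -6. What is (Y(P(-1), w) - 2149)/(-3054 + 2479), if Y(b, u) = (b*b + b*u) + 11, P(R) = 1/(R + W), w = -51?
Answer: 104404/28175 ≈ 3.7056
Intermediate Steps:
P(R) = 1/(-6 + R) (P(R) = 1/(R - 6) = 1/(-6 + R))
Y(b, u) = 11 + b**2 + b*u (Y(b, u) = (b**2 + b*u) + 11 = 11 + b**2 + b*u)
(Y(P(-1), w) - 2149)/(-3054 + 2479) = ((11 + (1/(-6 - 1))**2 - 51/(-6 - 1)) - 2149)/(-3054 + 2479) = ((11 + (1/(-7))**2 - 51/(-7)) - 2149)/(-575) = ((11 + (-1/7)**2 - 1/7*(-51)) - 2149)*(-1/575) = ((11 + 1/49 + 51/7) - 2149)*(-1/575) = (897/49 - 2149)*(-1/575) = -104404/49*(-1/575) = 104404/28175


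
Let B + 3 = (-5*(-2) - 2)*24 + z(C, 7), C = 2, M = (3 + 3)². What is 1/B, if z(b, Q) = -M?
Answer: 1/153 ≈ 0.0065359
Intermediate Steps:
M = 36 (M = 6² = 36)
z(b, Q) = -36 (z(b, Q) = -1*36 = -36)
B = 153 (B = -3 + ((-5*(-2) - 2)*24 - 36) = -3 + ((10 - 2)*24 - 36) = -3 + (8*24 - 36) = -3 + (192 - 36) = -3 + 156 = 153)
1/B = 1/153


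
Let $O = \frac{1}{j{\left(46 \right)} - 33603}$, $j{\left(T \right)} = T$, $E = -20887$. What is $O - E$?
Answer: $\frac{700905058}{33557} \approx 20887.0$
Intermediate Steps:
$O = - \frac{1}{33557}$ ($O = \frac{1}{46 - 33603} = \frac{1}{-33557} = - \frac{1}{33557} \approx -2.98 \cdot 10^{-5}$)
$O - E = - \frac{1}{33557} - -20887 = - \frac{1}{33557} + 20887 = \frac{700905058}{33557}$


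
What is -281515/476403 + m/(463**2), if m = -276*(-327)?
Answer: -17351765479/102126034707 ≈ -0.16991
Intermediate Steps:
m = 90252
-281515/476403 + m/(463**2) = -281515/476403 + 90252/(463**2) = -281515*1/476403 + 90252/214369 = -281515/476403 + 90252*(1/214369) = -281515/476403 + 90252/214369 = -17351765479/102126034707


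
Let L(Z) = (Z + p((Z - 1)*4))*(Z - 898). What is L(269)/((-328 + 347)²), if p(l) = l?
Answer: -843489/361 ≈ -2336.5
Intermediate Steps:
L(Z) = (-898 + Z)*(-4 + 5*Z) (L(Z) = (Z + (Z - 1)*4)*(Z - 898) = (Z + (-1 + Z)*4)*(-898 + Z) = (Z + (-4 + 4*Z))*(-898 + Z) = (-4 + 5*Z)*(-898 + Z) = (-898 + Z)*(-4 + 5*Z))
L(269)/((-328 + 347)²) = (3592 - 4494*269 + 5*269²)/((-328 + 347)²) = (3592 - 1208886 + 5*72361)/(19²) = (3592 - 1208886 + 361805)/361 = -843489*1/361 = -843489/361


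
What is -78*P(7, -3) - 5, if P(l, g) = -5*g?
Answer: -1175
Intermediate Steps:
-78*P(7, -3) - 5 = -(-390)*(-3) - 5 = -78*15 - 5 = -1170 - 5 = -1175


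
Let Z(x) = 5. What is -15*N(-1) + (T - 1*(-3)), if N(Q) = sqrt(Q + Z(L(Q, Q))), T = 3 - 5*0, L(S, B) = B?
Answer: -24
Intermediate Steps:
T = 3 (T = 3 + 0 = 3)
N(Q) = sqrt(5 + Q) (N(Q) = sqrt(Q + 5) = sqrt(5 + Q))
-15*N(-1) + (T - 1*(-3)) = -15*sqrt(5 - 1) + (3 - 1*(-3)) = -15*sqrt(4) + (3 + 3) = -15*2 + 6 = -30 + 6 = -24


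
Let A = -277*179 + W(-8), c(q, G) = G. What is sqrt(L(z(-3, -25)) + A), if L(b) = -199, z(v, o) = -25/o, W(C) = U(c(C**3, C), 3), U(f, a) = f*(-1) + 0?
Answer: I*sqrt(49774) ≈ 223.1*I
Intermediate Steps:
U(f, a) = -f (U(f, a) = -f + 0 = -f)
W(C) = -C
A = -49575 (A = -277*179 - 1*(-8) = -49583 + 8 = -49575)
sqrt(L(z(-3, -25)) + A) = sqrt(-199 - 49575) = sqrt(-49774) = I*sqrt(49774)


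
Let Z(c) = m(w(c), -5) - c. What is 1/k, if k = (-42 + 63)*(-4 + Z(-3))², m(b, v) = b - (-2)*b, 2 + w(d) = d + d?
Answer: 1/13125 ≈ 7.6190e-5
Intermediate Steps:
w(d) = -2 + 2*d (w(d) = -2 + (d + d) = -2 + 2*d)
m(b, v) = 3*b (m(b, v) = b + 2*b = 3*b)
Z(c) = -6 + 5*c (Z(c) = 3*(-2 + 2*c) - c = (-6 + 6*c) - c = -6 + 5*c)
k = 13125 (k = (-42 + 63)*(-4 + (-6 + 5*(-3)))² = 21*(-4 + (-6 - 15))² = 21*(-4 - 21)² = 21*(-25)² = 21*625 = 13125)
1/k = 1/13125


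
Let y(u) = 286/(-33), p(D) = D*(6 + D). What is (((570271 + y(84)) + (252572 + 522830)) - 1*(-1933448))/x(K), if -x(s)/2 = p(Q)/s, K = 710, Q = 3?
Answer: -3492254635/81 ≈ -4.3114e+7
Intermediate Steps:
y(u) = -26/3 (y(u) = 286*(-1/33) = -26/3)
x(s) = -54/s (x(s) = -2*3*(6 + 3)/s = -2*3*9/s = -54/s)
(((570271 + y(84)) + (252572 + 522830)) - 1*(-1933448))/x(K) = (((570271 - 26/3) + (252572 + 522830)) - 1*(-1933448))/((-54/710)) = ((1710787/3 + 775402) + 1933448)/((-54*1/710)) = (4036993/3 + 1933448)/(-27/355) = (9837337/3)*(-355/27) = -3492254635/81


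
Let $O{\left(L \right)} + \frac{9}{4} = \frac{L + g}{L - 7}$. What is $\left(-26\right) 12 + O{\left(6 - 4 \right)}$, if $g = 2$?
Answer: $- \frac{6301}{20} \approx -315.05$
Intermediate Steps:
$O{\left(L \right)} = - \frac{9}{4} + \frac{2 + L}{-7 + L}$ ($O{\left(L \right)} = - \frac{9}{4} + \frac{L + 2}{L - 7} = - \frac{9}{4} + \frac{2 + L}{-7 + L}$)
$\left(-26\right) 12 + O{\left(6 - 4 \right)} = \left(-26\right) 12 + \frac{71 - 5 \left(6 - 4\right)}{4 \left(-7 + \left(6 - 4\right)\right)} = -312 + \frac{71 - 10}{4 \left(-7 + 2\right)} = -312 + \frac{71 - 10}{4 \left(-5\right)} = -312 + \frac{1}{4} \left(- \frac{1}{5}\right) 61 = -312 - \frac{61}{20} = - \frac{6301}{20}$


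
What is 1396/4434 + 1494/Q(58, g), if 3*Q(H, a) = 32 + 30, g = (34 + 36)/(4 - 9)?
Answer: 4989935/68727 ≈ 72.605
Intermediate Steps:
g = -14 (g = 70/(-5) = 70*(-⅕) = -14)
Q(H, a) = 62/3 (Q(H, a) = (32 + 30)/3 = (⅓)*62 = 62/3)
1396/4434 + 1494/Q(58, g) = 1396/4434 + 1494/(62/3) = 1396*(1/4434) + 1494*(3/62) = 698/2217 + 2241/31 = 4989935/68727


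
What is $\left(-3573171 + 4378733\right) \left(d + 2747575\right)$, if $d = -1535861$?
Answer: $976110753268$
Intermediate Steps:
$\left(-3573171 + 4378733\right) \left(d + 2747575\right) = \left(-3573171 + 4378733\right) \left(-1535861 + 2747575\right) = 805562 \cdot 1211714 = 976110753268$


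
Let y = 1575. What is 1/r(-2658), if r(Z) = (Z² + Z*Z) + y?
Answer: 1/14131503 ≈ 7.0764e-8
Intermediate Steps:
r(Z) = 1575 + 2*Z² (r(Z) = (Z² + Z*Z) + 1575 = (Z² + Z²) + 1575 = 2*Z² + 1575 = 1575 + 2*Z²)
1/r(-2658) = 1/(1575 + 2*(-2658)²) = 1/(1575 + 2*7064964) = 1/(1575 + 14129928) = 1/14131503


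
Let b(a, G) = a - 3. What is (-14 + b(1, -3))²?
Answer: 256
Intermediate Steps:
b(a, G) = -3 + a
(-14 + b(1, -3))² = (-14 + (-3 + 1))² = (-14 - 2)² = (-16)² = 256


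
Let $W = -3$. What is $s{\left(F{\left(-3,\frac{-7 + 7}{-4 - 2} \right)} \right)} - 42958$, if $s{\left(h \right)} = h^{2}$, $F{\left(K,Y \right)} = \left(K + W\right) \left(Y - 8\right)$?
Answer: $-40654$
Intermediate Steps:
$F{\left(K,Y \right)} = \left(-8 + Y\right) \left(-3 + K\right)$ ($F{\left(K,Y \right)} = \left(K - 3\right) \left(Y - 8\right) = \left(-3 + K\right) \left(-8 + Y\right) = \left(-8 + Y\right) \left(-3 + K\right)$)
$s{\left(F{\left(-3,\frac{-7 + 7}{-4 - 2} \right)} \right)} - 42958 = \left(24 - -24 - 3 \frac{-7 + 7}{-4 - 2} - 3 \frac{-7 + 7}{-4 - 2}\right)^{2} - 42958 = \left(24 + 24 - 3 \frac{0}{-6} - 3 \frac{0}{-6}\right)^{2} - 42958 = \left(24 + 24 - 3 \cdot 0 \left(- \frac{1}{6}\right) - 3 \cdot 0 \left(- \frac{1}{6}\right)\right)^{2} - 42958 = \left(24 + 24 - 0 - 0\right)^{2} - 42958 = \left(24 + 24 + 0 + 0\right)^{2} - 42958 = 48^{2} - 42958 = 2304 - 42958 = -40654$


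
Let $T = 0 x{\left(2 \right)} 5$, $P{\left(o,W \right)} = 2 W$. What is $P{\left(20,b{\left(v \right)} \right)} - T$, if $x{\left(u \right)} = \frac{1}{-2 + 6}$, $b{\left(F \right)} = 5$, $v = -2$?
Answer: $10$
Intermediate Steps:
$x{\left(u \right)} = \frac{1}{4}$
$T = 0$ ($T = 0 \cdot \frac{1}{4} \cdot 5 = 0 \cdot 5 = 0$)
$P{\left(20,b{\left(v \right)} \right)} - T = 2 \cdot 5 - 0 = 10 + 0 = 10$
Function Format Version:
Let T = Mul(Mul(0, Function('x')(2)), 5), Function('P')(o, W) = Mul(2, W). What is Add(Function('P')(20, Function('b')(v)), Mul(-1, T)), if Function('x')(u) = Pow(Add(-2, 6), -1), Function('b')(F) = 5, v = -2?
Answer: 10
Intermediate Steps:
Function('x')(u) = Rational(1, 4) (Function('x')(u) = Pow(4, -1) = Rational(1, 4))
T = 0 (T = Mul(Mul(0, Rational(1, 4)), 5) = Mul(0, 5) = 0)
Add(Function('P')(20, Function('b')(v)), Mul(-1, T)) = Add(Mul(2, 5), Mul(-1, 0)) = Add(10, 0) = 10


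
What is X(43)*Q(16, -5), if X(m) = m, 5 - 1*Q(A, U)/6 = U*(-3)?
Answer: -2580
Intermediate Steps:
Q(A, U) = 30 + 18*U (Q(A, U) = 30 - 6*U*(-3) = 30 - (-18)*U = 30 + 18*U)
X(43)*Q(16, -5) = 43*(30 + 18*(-5)) = 43*(30 - 90) = 43*(-60) = -2580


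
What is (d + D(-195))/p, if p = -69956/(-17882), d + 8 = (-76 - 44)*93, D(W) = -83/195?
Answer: -19472094263/6820710 ≈ -2854.8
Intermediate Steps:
D(W) = -83/195 (D(W) = -83*1/195 = -83/195)
d = -11168 (d = -8 + (-76 - 44)*93 = -8 - 120*93 = -8 - 11160 = -11168)
p = 34978/8941 (p = -69956*(-1/17882) = 34978/8941 ≈ 3.9121)
(d + D(-195))/p = (-11168 - 83/195)/(34978/8941) = -2177843/195*8941/34978 = -19472094263/6820710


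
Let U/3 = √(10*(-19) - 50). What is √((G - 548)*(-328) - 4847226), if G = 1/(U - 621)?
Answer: √6*√((1449252997 - 28004892*I*√15)/(-207 + 4*I*√15))/3 ≈ 9.0975e-6 + 2160.4*I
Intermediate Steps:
U = 12*I*√15 (U = 3*√(10*(-19) - 50) = 3*√(-190 - 50) = 3*√(-240) = 3*(4*I*√15) = 12*I*√15 ≈ 46.476*I)
G = 1/(-621 + 12*I*√15) (G = 1/(12*I*√15 - 621) = 1/(-621 + 12*I*√15) ≈ -0.0016013 - 0.00011984*I)
√((G - 548)*(-328) - 4847226) = √(((-23/14363 - 4*I*√15/129267) - 548)*(-328) - 4847226) = √((-7870947/14363 - 4*I*√15/129267)*(-328) - 4847226) = √((2581670616/14363 + 1312*I*√15/129267) - 4847226) = √(-67039036422/14363 + 1312*I*√15/129267)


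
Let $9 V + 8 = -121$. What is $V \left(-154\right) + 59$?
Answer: $\frac{6799}{3} \approx 2266.3$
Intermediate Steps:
$V = - \frac{43}{3}$ ($V = - \frac{8}{9} + \frac{1}{9} \left(-121\right) = - \frac{8}{9} - \frac{121}{9} = - \frac{43}{3} \approx -14.333$)
$V \left(-154\right) + 59 = \left(- \frac{43}{3}\right) \left(-154\right) + 59 = \frac{6622}{3} + 59 = \frac{6799}{3}$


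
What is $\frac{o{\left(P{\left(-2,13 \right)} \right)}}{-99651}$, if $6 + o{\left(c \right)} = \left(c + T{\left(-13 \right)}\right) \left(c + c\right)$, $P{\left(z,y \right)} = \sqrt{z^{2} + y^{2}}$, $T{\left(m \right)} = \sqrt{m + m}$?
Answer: $- \frac{340}{99651} - \frac{2 i \sqrt{4498}}{99651} \approx -0.0034119 - 0.001346 i$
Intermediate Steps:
$T{\left(m \right)} = \sqrt{2} \sqrt{m}$ ($T{\left(m \right)} = \sqrt{2 m} = \sqrt{2} \sqrt{m}$)
$P{\left(z,y \right)} = \sqrt{y^{2} + z^{2}}$
$o{\left(c \right)} = -6 + 2 c \left(c + i \sqrt{26}\right)$ ($o{\left(c \right)} = -6 + \left(c + \sqrt{2} \sqrt{-13}\right) \left(c + c\right) = -6 + \left(c + \sqrt{2} i \sqrt{13}\right) 2 c = -6 + \left(c + i \sqrt{26}\right) 2 c = -6 + 2 c \left(c + i \sqrt{26}\right)$)
$\frac{o{\left(P{\left(-2,13 \right)} \right)}}{-99651} = \frac{-6 + 2 \left(\sqrt{13^{2} + \left(-2\right)^{2}}\right)^{2} + 2 i \sqrt{13^{2} + \left(-2\right)^{2}} \sqrt{26}}{-99651} = \left(-6 + 2 \left(\sqrt{169 + 4}\right)^{2} + 2 i \sqrt{169 + 4} \sqrt{26}\right) \left(- \frac{1}{99651}\right) = \left(-6 + 2 \left(\sqrt{173}\right)^{2} + 2 i \sqrt{173} \sqrt{26}\right) \left(- \frac{1}{99651}\right) = \left(-6 + 2 \cdot 173 + 2 i \sqrt{4498}\right) \left(- \frac{1}{99651}\right) = \left(-6 + 346 + 2 i \sqrt{4498}\right) \left(- \frac{1}{99651}\right) = \left(340 + 2 i \sqrt{4498}\right) \left(- \frac{1}{99651}\right) = - \frac{340}{99651} - \frac{2 i \sqrt{4498}}{99651}$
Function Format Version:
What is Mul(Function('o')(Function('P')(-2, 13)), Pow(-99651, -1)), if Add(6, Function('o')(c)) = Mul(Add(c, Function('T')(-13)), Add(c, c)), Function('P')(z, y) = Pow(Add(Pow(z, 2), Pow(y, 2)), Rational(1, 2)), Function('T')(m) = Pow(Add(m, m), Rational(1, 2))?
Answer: Add(Rational(-340, 99651), Mul(Rational(-2, 99651), I, Pow(4498, Rational(1, 2)))) ≈ Add(-0.0034119, Mul(-0.0013460, I))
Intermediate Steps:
Function('T')(m) = Mul(Pow(2, Rational(1, 2)), Pow(m, Rational(1, 2))) (Function('T')(m) = Pow(Mul(2, m), Rational(1, 2)) = Mul(Pow(2, Rational(1, 2)), Pow(m, Rational(1, 2))))
Function('P')(z, y) = Pow(Add(Pow(y, 2), Pow(z, 2)), Rational(1, 2))
Function('o')(c) = Add(-6, Mul(2, c, Add(c, Mul(I, Pow(26, Rational(1, 2)))))) (Function('o')(c) = Add(-6, Mul(Add(c, Mul(Pow(2, Rational(1, 2)), Pow(-13, Rational(1, 2)))), Add(c, c))) = Add(-6, Mul(Add(c, Mul(Pow(2, Rational(1, 2)), Mul(I, Pow(13, Rational(1, 2))))), Mul(2, c))) = Add(-6, Mul(Add(c, Mul(I, Pow(26, Rational(1, 2)))), Mul(2, c))) = Add(-6, Mul(2, c, Add(c, Mul(I, Pow(26, Rational(1, 2)))))))
Mul(Function('o')(Function('P')(-2, 13)), Pow(-99651, -1)) = Mul(Add(-6, Mul(2, Pow(Pow(Add(Pow(13, 2), Pow(-2, 2)), Rational(1, 2)), 2)), Mul(2, I, Pow(Add(Pow(13, 2), Pow(-2, 2)), Rational(1, 2)), Pow(26, Rational(1, 2)))), Pow(-99651, -1)) = Mul(Add(-6, Mul(2, Pow(Pow(Add(169, 4), Rational(1, 2)), 2)), Mul(2, I, Pow(Add(169, 4), Rational(1, 2)), Pow(26, Rational(1, 2)))), Rational(-1, 99651)) = Mul(Add(-6, Mul(2, Pow(Pow(173, Rational(1, 2)), 2)), Mul(2, I, Pow(173, Rational(1, 2)), Pow(26, Rational(1, 2)))), Rational(-1, 99651)) = Mul(Add(-6, Mul(2, 173), Mul(2, I, Pow(4498, Rational(1, 2)))), Rational(-1, 99651)) = Mul(Add(-6, 346, Mul(2, I, Pow(4498, Rational(1, 2)))), Rational(-1, 99651)) = Mul(Add(340, Mul(2, I, Pow(4498, Rational(1, 2)))), Rational(-1, 99651)) = Add(Rational(-340, 99651), Mul(Rational(-2, 99651), I, Pow(4498, Rational(1, 2))))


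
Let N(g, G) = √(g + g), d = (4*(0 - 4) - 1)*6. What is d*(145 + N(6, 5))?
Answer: -14790 - 204*√3 ≈ -15143.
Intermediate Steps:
d = -102 (d = (4*(-4) - 1)*6 = (-16 - 1)*6 = -17*6 = -102)
N(g, G) = √2*√g (N(g, G) = √(2*g) = √2*√g)
d*(145 + N(6, 5)) = -102*(145 + √2*√6) = -102*(145 + 2*√3) = -14790 - 204*√3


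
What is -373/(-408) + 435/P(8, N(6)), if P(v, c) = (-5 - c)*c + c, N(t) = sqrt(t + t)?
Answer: 44743/408 - 145*sqrt(3)/2 ≈ -15.909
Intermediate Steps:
N(t) = sqrt(2)*sqrt(t) (N(t) = sqrt(2*t) = sqrt(2)*sqrt(t))
P(v, c) = c + c*(-5 - c) (P(v, c) = c*(-5 - c) + c = c + c*(-5 - c))
-373/(-408) + 435/P(8, N(6)) = -373/(-408) + 435/((-sqrt(2)*sqrt(6)*(4 + sqrt(2)*sqrt(6)))) = -373*(-1/408) + 435/((-2*sqrt(3)*(4 + 2*sqrt(3)))) = 373/408 + 435/((-2*sqrt(3)*(4 + 2*sqrt(3)))) = 373/408 + 435*(-sqrt(3)/(6*(4 + 2*sqrt(3)))) = 373/408 - 145*sqrt(3)/(2*(4 + 2*sqrt(3)))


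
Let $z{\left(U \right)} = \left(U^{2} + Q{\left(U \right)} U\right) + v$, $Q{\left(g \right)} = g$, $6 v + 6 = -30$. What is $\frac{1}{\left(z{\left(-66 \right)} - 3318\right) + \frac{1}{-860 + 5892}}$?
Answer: $\frac{5032}{27112417} \approx 0.0001856$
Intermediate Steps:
$v = -6$ ($v = -1 + \frac{1}{6} \left(-30\right) = -1 - 5 = -6$)
$z{\left(U \right)} = -6 + 2 U^{2}$ ($z{\left(U \right)} = \left(U^{2} + U U\right) - 6 = \left(U^{2} + U^{2}\right) - 6 = 2 U^{2} - 6 = -6 + 2 U^{2}$)
$\frac{1}{\left(z{\left(-66 \right)} - 3318\right) + \frac{1}{-860 + 5892}} = \frac{1}{\left(\left(-6 + 2 \left(-66\right)^{2}\right) - 3318\right) + \frac{1}{-860 + 5892}} = \frac{1}{\left(\left(-6 + 2 \cdot 4356\right) - 3318\right) + \frac{1}{5032}} = \frac{1}{\left(\left(-6 + 8712\right) - 3318\right) + \frac{1}{5032}} = \frac{1}{\left(8706 - 3318\right) + \frac{1}{5032}} = \frac{1}{5388 + \frac{1}{5032}} = \frac{1}{\frac{27112417}{5032}} = \frac{5032}{27112417}$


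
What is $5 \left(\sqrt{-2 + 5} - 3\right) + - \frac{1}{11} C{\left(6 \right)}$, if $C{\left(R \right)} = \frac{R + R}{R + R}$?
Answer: $- \frac{166}{11} + 5 \sqrt{3} \approx -6.4307$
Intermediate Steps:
$C{\left(R \right)} = 1$ ($C{\left(R \right)} = \frac{2 R}{2 R} = 2 R \frac{1}{2 R} = 1$)
$5 \left(\sqrt{-2 + 5} - 3\right) + - \frac{1}{11} C{\left(6 \right)} = 5 \left(\sqrt{-2 + 5} - 3\right) + - \frac{1}{11} \cdot 1 = 5 \left(\sqrt{3} - 3\right) + \left(-1\right) \frac{1}{11} \cdot 1 = 5 \left(-3 + \sqrt{3}\right) - \frac{1}{11} = \left(-15 + 5 \sqrt{3}\right) - \frac{1}{11} = - \frac{166}{11} + 5 \sqrt{3}$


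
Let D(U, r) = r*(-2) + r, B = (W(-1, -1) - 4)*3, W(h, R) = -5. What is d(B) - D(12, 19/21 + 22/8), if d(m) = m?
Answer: -1961/84 ≈ -23.345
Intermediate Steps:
B = -27 (B = (-5 - 4)*3 = -9*3 = -27)
D(U, r) = -r (D(U, r) = -2*r + r = -r)
d(B) - D(12, 19/21 + 22/8) = -27 - (-1)*(19/21 + 22/8) = -27 - (-1)*(19*(1/21) + 22*(1/8)) = -27 - (-1)*(19/21 + 11/4) = -27 - (-1)*307/84 = -27 - 1*(-307/84) = -27 + 307/84 = -1961/84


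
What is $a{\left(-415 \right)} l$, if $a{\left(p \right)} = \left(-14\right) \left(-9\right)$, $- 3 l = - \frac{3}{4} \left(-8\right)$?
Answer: $-252$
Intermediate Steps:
$l = -2$ ($l = - \frac{- \frac{3}{4} \left(-8\right)}{3} = - \frac{\left(-3\right) \frac{1}{4} \left(-8\right)}{3} = - \frac{\left(- \frac{3}{4}\right) \left(-8\right)}{3} = \left(- \frac{1}{3}\right) 6 = -2$)
$a{\left(p \right)} = 126$
$a{\left(-415 \right)} l = 126 \left(-2\right) = -252$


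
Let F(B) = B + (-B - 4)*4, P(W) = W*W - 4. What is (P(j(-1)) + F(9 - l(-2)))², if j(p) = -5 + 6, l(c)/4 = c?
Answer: 4900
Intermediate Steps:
l(c) = 4*c
j(p) = 1
P(W) = -4 + W² (P(W) = W² - 4 = -4 + W²)
F(B) = -16 - 3*B (F(B) = B + (-4 - B)*4 = B + (-16 - 4*B) = -16 - 3*B)
(P(j(-1)) + F(9 - l(-2)))² = ((-4 + 1²) + (-16 - 3*(9 - 4*(-2))))² = ((-4 + 1) + (-16 - 3*(9 - 1*(-8))))² = (-3 + (-16 - 3*(9 + 8)))² = (-3 + (-16 - 3*17))² = (-3 + (-16 - 51))² = (-3 - 67)² = (-70)² = 4900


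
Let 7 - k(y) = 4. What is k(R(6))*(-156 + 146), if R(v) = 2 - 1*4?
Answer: -30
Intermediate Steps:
R(v) = -2 (R(v) = 2 - 4 = -2)
k(y) = 3 (k(y) = 7 - 1*4 = 7 - 4 = 3)
k(R(6))*(-156 + 146) = 3*(-156 + 146) = 3*(-10) = -30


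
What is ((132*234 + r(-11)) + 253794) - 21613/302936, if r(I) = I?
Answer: 86237072443/302936 ≈ 2.8467e+5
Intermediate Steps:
((132*234 + r(-11)) + 253794) - 21613/302936 = ((132*234 - 11) + 253794) - 21613/302936 = ((30888 - 11) + 253794) - 21613*1/302936 = (30877 + 253794) - 21613/302936 = 284671 - 21613/302936 = 86237072443/302936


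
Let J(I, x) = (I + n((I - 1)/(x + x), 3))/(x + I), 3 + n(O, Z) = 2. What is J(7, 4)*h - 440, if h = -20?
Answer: -4960/11 ≈ -450.91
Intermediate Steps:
n(O, Z) = -1 (n(O, Z) = -3 + 2 = -1)
J(I, x) = (-1 + I)/(I + x) (J(I, x) = (I - 1)/(x + I) = (-1 + I)/(I + x))
J(7, 4)*h - 440 = ((-1 + 7)/(7 + 4))*(-20) - 440 = (6/11)*(-20) - 440 = -120/11 - 440 = -4960/11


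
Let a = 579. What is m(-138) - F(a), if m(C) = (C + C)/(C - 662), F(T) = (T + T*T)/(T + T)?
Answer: -57931/200 ≈ -289.65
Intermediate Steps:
F(T) = (T + T**2)/(2*T) (F(T) = (T + T**2)/((2*T)) = (T + T**2)*(1/(2*T)) = (T + T**2)/(2*T))
m(C) = 2*C/(-662 + C) (m(C) = (2*C)/(-662 + C) = 2*C/(-662 + C))
m(-138) - F(a) = 2*(-138)/(-662 - 138) - (1/2 + (1/2)*579) = 2*(-138)/(-800) - (1/2 + 579/2) = 2*(-138)*(-1/800) - 1*290 = 69/200 - 290 = -57931/200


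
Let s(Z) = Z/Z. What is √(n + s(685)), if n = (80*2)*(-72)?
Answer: I*√11519 ≈ 107.33*I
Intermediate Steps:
s(Z) = 1
n = -11520 (n = 160*(-72) = -11520)
√(n + s(685)) = √(-11520 + 1) = √(-11519) = I*√11519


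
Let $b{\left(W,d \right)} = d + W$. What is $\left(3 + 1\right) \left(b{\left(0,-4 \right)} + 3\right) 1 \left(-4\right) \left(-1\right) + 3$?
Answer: $-13$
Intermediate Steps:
$b{\left(W,d \right)} = W + d$
$\left(3 + 1\right) \left(b{\left(0,-4 \right)} + 3\right) 1 \left(-4\right) \left(-1\right) + 3 = \left(3 + 1\right) \left(\left(0 - 4\right) + 3\right) 1 \left(-4\right) \left(-1\right) + 3 = 4 \left(-4 + 3\right) \left(\left(-4\right) \left(-1\right)\right) + 3 = 4 \left(-1\right) 4 + 3 = \left(-4\right) 4 + 3 = -16 + 3 = -13$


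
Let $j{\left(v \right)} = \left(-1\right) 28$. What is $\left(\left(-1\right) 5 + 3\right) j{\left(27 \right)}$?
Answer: $56$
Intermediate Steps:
$j{\left(v \right)} = -28$
$\left(\left(-1\right) 5 + 3\right) j{\left(27 \right)} = \left(\left(-1\right) 5 + 3\right) \left(-28\right) = \left(-5 + 3\right) \left(-28\right) = \left(-2\right) \left(-28\right) = 56$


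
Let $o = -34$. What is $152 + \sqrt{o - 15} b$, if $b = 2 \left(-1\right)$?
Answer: $152 - 14 i \approx 152.0 - 14.0 i$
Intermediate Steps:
$b = -2$
$152 + \sqrt{o - 15} b = 152 + \sqrt{-34 - 15} \left(-2\right) = 152 + \sqrt{-49} \left(-2\right) = 152 + 7 i \left(-2\right) = 152 - 14 i$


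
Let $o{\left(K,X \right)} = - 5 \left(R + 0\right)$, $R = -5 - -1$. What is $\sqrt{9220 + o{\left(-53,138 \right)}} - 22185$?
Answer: $-22185 + 2 \sqrt{2310} \approx -22089.0$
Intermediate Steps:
$R = -4$ ($R = -5 + 1 = -4$)
$o{\left(K,X \right)} = 20$ ($o{\left(K,X \right)} = - 5 \left(-4 + 0\right) = \left(-5\right) \left(-4\right) = 20$)
$\sqrt{9220 + o{\left(-53,138 \right)}} - 22185 = \sqrt{9220 + 20} - 22185 = \sqrt{9240} - 22185 = 2 \sqrt{2310} - 22185 = -22185 + 2 \sqrt{2310}$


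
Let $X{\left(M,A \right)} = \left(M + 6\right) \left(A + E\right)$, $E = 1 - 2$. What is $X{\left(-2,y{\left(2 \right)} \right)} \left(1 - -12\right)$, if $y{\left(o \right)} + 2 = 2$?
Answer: $-52$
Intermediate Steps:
$E = -1$ ($E = 1 - 2 = -1$)
$y{\left(o \right)} = 0$ ($y{\left(o \right)} = -2 + 2 = 0$)
$X{\left(M,A \right)} = \left(-1 + A\right) \left(6 + M\right)$ ($X{\left(M,A \right)} = \left(M + 6\right) \left(A - 1\right) = \left(6 + M\right) \left(-1 + A\right) = \left(-1 + A\right) \left(6 + M\right)$)
$X{\left(-2,y{\left(2 \right)} \right)} \left(1 - -12\right) = \left(-6 - -2 + 6 \cdot 0 + 0 \left(-2\right)\right) \left(1 - -12\right) = \left(-6 + 2 + 0 + 0\right) \left(1 + 12\right) = \left(-4\right) 13 = -52$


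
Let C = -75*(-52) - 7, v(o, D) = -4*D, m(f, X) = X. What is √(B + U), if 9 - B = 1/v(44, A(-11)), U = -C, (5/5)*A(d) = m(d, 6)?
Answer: I*√559290/12 ≈ 62.321*I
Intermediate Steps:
A(d) = 6
C = 3893 (C = 3900 - 7 = 3893)
U = -3893 (U = -1*3893 = -3893)
B = 217/24 (B = 9 - 1/((-4*6)) = 9 - 1/(-24) = 9 - 1*(-1/24) = 9 + 1/24 = 217/24 ≈ 9.0417)
√(B + U) = √(217/24 - 3893) = √(-93215/24) = I*√559290/12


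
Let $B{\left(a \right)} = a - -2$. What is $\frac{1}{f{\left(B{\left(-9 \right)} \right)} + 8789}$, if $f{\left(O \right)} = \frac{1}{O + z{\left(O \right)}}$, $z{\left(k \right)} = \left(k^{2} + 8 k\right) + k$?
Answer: $\frac{21}{184568} \approx 0.00011378$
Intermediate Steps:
$B{\left(a \right)} = 2 + a$ ($B{\left(a \right)} = a + 2 = 2 + a$)
$z{\left(k \right)} = k^{2} + 9 k$
$f{\left(O \right)} = \frac{1}{O + O \left(9 + O\right)}$
$\frac{1}{f{\left(B{\left(-9 \right)} \right)} + 8789} = \frac{1}{\frac{1}{\left(2 - 9\right) \left(10 + \left(2 - 9\right)\right)} + 8789} = \frac{1}{\frac{1}{\left(-7\right) \left(10 - 7\right)} + 8789} = \frac{1}{- \frac{1}{7 \cdot 3} + 8789} = \frac{1}{\left(- \frac{1}{7}\right) \frac{1}{3} + 8789} = \frac{1}{- \frac{1}{21} + 8789} = \frac{1}{\frac{184568}{21}} = \frac{21}{184568}$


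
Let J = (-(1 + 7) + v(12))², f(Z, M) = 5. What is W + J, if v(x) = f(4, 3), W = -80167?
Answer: -80158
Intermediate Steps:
v(x) = 5
J = 9 (J = (-(1 + 7) + 5)² = (-1*8 + 5)² = (-8 + 5)² = (-3)² = 9)
W + J = -80167 + 9 = -80158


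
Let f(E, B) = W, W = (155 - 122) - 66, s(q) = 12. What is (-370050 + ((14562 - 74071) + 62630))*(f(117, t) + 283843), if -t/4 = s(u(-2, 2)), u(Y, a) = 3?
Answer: -104138119490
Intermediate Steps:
t = -48 (t = -4*12 = -48)
W = -33 (W = 33 - 66 = -33)
f(E, B) = -33
(-370050 + ((14562 - 74071) + 62630))*(f(117, t) + 283843) = (-370050 + ((14562 - 74071) + 62630))*(-33 + 283843) = (-370050 + (-59509 + 62630))*283810 = (-370050 + 3121)*283810 = -366929*283810 = -104138119490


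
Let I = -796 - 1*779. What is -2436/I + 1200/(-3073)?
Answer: 266468/230475 ≈ 1.1562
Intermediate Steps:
I = -1575 (I = -796 - 779 = -1575)
-2436/I + 1200/(-3073) = -2436/(-1575) + 1200/(-3073) = -2436*(-1/1575) + 1200*(-1/3073) = 116/75 - 1200/3073 = 266468/230475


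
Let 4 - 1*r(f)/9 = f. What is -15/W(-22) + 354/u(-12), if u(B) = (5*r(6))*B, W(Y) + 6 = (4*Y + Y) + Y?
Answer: 1807/4140 ≈ 0.43647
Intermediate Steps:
r(f) = 36 - 9*f
W(Y) = -6 + 6*Y (W(Y) = -6 + ((4*Y + Y) + Y) = -6 + (5*Y + Y) = -6 + 6*Y)
u(B) = -90*B (u(B) = (5*(36 - 9*6))*B = (5*(36 - 54))*B = (5*(-18))*B = -90*B)
-15/W(-22) + 354/u(-12) = -15/(-6 + 6*(-22)) + 354/((-90*(-12))) = -15/(-6 - 132) + 354/1080 = -15/(-138) + 354*(1/1080) = -15*(-1/138) + 59/180 = 5/46 + 59/180 = 1807/4140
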